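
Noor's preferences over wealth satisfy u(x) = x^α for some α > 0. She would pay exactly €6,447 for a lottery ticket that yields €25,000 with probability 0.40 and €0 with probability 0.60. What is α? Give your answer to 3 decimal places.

Since u(0) = 0, the lottery's EU is 0.40·25000^α.
Setting u(6447) equal to that: 6447^α = 0.40·25000^α ⇒ (6447/25000)^α = 0.40.
α = ln(0.40) / ln(6447/25000) = -0.916291/-1.355261 ≈ 0.676.

α ≈ 0.676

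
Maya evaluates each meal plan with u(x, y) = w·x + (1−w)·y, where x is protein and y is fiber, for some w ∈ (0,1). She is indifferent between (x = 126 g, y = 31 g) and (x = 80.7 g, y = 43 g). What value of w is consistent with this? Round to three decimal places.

Indifference: w·126 + (1−w)·31 = w·80.7 + (1−w)·43.
Collecting terms: w·45.3 = (1−w)·12.
The marginal rate of substitution is 12/45.3, so w = 12/(45.3+12) = 0.209.

w = 0.209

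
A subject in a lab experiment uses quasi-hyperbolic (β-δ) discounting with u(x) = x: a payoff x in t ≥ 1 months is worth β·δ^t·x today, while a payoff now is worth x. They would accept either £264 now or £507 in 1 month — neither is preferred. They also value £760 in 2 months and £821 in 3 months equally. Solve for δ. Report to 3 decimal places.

δ ≈ 0.926

The second indifference involves only future payoffs, so β cancels: β·δ^2·760 = β·δ^3·821, giving δ = 760/821 = 0.92570.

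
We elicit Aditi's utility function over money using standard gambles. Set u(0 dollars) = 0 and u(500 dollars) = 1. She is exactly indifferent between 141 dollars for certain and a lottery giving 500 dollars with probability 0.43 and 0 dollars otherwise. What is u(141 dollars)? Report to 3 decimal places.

0.430

By the standard-gamble method, u(141 dollars) is just the indifference probability on the best outcome: 0.43.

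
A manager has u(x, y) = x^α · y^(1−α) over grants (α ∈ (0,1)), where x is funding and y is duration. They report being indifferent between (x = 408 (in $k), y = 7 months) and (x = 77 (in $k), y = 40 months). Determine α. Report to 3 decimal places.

α ≈ 0.511

The Cobb–Douglas utilities coincide, so 408^α·7^(1−α) = 77^α·40^(1−α).
Taking logs: α·ln 408 + (1−α)·ln 7 = α·ln 77 + (1−α)·ln 40, i.e. α·1.667462 = (1−α)·1.742969.
With A = 1.667462 and B = 1.742969: α·A = (1−α)·B, so α = B/(A+B) = 1.742969/3.410431 ≈ 0.511.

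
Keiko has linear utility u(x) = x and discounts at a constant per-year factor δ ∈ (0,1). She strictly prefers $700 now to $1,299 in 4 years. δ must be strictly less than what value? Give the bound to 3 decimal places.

Comparing present values: 700 > δ^4·1299.
Dividing by 1299: δ^4 < 0.53888. Both sides are positive, so the 4th root keeps the direction.
δ < 0.53888^(1/4) = 0.857.

δ < 0.857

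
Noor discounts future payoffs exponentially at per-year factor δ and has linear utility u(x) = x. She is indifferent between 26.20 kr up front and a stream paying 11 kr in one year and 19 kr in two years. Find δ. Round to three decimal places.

δ ≈ 0.920

Equating present values: 26.20 = 11δ + 19δ².
That is, 19δ² + 11δ − 26.20 = 0, a quadratic in δ.
The positive root is δ = [−11 + √(11² + 4·19·26.20)] / (2·19) = (−11 + 45.959)/38 ≈ 0.920.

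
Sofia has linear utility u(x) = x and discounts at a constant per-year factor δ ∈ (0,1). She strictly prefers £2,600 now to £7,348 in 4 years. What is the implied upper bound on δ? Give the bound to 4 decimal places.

Comparing present values: 2600 > δ^4·7348.
Hence δ^4 < 2600/7348 = 0.35384, and x ↦ x^(1/4) is increasing on (0,∞).
δ < (2600/7348)^(1/4) ≈ 0.7713.

δ < 0.7713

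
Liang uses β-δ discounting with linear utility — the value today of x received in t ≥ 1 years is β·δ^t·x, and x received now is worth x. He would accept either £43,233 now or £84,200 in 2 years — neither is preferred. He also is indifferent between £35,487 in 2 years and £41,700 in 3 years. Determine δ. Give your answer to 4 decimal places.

Both payoffs in the second observation are in the future, so β drops out: δ^2·35487 = δ^3·41700 ⇒ δ = 35487/41700 = 0.85101.

δ ≈ 0.8510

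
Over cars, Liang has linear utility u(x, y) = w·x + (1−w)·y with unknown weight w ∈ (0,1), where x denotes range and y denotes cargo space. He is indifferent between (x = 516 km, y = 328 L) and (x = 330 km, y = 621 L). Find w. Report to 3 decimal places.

w = 0.612

Indifference: w·516 + (1−w)·328 = w·330 + (1−w)·621.
w·(516−330) = (1−w)·(621−328), i.e. w·186 = (1−w)·293.
Hence w = 293/(186+293) = 293/479 = 0.612.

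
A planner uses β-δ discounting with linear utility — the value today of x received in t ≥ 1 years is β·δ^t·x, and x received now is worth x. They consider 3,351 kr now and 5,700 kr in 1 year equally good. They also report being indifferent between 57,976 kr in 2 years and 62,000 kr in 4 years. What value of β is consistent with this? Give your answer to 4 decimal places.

β ≈ 0.6080

From the later pair, β·δ^2·57976 = β·δ^4·62000; dividing through, δ^2 = 57976/62000 = 0.93510, so δ = 0.96700.
Now use the now-vs-future pair: 3351 = β·δ·5700 gives β = 3351/(0.96700·5700) ≈ 0.6080.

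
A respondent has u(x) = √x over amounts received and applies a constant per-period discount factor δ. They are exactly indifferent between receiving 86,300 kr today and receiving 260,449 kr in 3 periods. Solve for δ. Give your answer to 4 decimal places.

The payoff in 3 periods is discounted by δ^3, so u(86300) = δ^3·u(260449) and δ^3 = u(86300)/u(260449).
Since u(x) = √x, δ^3 = √(86300/260449) = 0.57563.
So δ = 0.57563^(1/3) ≈ 0.8319.

δ ≈ 0.8319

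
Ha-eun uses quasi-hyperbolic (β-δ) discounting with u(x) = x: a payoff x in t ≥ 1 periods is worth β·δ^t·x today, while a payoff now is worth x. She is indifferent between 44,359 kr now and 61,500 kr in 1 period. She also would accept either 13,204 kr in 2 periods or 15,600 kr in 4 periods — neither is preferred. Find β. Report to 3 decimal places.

Both payoffs in the second observation are in the future, so β drops out: δ^2·13204 = δ^4·15600 ⇒ δ^2 = 13204/15600 = 0.84641, so δ = 0.92001.
Now use the now-vs-future pair: 44359 = β·δ·61500 gives β = 44359/(0.92001·61500) ≈ 0.784.

β ≈ 0.784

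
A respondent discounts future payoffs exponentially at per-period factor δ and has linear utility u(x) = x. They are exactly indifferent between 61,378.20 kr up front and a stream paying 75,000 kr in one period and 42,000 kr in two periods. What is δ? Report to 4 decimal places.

δ ≈ 0.6100

Present value of the stream is 75000·δ + 42000·δ². Indifference gives 75000δ + 42000δ² = 61378.20.
So 42000δ² + 75000δ − 61378.20 = 0.
The positive root is δ = [−75000 + √(75000² + 4·42000·61378.20)] / (2·42000) = (−75000 + 126240.000)/84000 ≈ 0.6100.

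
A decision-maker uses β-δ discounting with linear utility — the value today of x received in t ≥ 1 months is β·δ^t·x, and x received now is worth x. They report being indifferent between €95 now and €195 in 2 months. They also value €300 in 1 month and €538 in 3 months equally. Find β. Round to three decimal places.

β ≈ 0.874

From the later pair, β·δ^1·300 = β·δ^3·538; dividing through, δ^2 = 300/538 = 0.55762, so δ = 0.74674.
Substituting δ into 95 = β·δ^2·195: β = 95/(108.736) ≈ 0.874.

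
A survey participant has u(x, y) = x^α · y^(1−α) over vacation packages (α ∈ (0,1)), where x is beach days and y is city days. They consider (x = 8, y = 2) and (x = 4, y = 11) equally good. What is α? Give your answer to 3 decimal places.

α ≈ 0.711

The Cobb–Douglas utilities coincide, so 8^α·2^(1−α) = 4^α·11^(1−α).
Rearrange to (8/4)^α = (11/2)^(1−α) and take logs: α·0.693147 = (1−α)·1.704748.
So α/(1−α) = (1.704748)/(0.693147) = 2.459432, and α = 2.459432/3.459432 ≈ 0.711.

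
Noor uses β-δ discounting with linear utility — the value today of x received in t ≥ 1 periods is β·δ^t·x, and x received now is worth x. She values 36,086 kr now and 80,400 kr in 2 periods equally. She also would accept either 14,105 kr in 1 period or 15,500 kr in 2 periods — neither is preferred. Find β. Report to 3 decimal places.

Both payoffs in the second observation are in the future, so β drops out: δ^1·14105 = δ^2·15500 ⇒ δ = 14105/15500 = 0.91000.
The first indifference: 36086 = β·δ^2·80400, so β = 36086/(δ^2·80400) = 36086/(0.82810·80400) ≈ 0.542.

β ≈ 0.542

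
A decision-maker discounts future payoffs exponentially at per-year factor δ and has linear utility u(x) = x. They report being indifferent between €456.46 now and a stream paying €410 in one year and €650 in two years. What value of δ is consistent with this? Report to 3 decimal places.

δ ≈ 0.580

Equating present values: 456.46 = 410δ + 650δ².
That is, 650δ² + 410δ − 456.46 = 0, a quadratic in δ.
δ = (−410 + √(410² + 4·650·456.46)) / (2·650) = (−410 + √1354896.00) / 1300 ≈ 0.580.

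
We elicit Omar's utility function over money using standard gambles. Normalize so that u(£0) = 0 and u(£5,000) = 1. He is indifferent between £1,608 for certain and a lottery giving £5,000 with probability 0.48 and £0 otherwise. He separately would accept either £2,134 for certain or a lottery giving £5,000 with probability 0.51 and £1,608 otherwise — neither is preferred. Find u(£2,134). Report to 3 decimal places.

From the first indifference, u(£1,608) = 0.48·u(£5,000) + 0.52·u(£0) = 0.48·1 + 0.52·0 = 0.48.
The second indifference gives u(£2,134) = 0.51·u(£5,000) + 0.49·u(£1,608) = 0.51·1.00 + 0.49·0.48 = 0.7452.

0.745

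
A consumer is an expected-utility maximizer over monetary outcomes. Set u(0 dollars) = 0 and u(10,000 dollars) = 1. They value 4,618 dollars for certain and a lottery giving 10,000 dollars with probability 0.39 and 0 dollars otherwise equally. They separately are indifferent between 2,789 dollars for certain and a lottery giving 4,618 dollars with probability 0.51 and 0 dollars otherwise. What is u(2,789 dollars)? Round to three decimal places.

0.199

First, u(4,618 dollars) = 0.39·u(10,000 dollars) + 0.61·u(0 dollars) = 0.39.
Then u(2,789 dollars) = 0.51·u(4,618 dollars) + 0.49·u(0 dollars) = 0.51·0.39 + 0.49·0.00 = 0.1989.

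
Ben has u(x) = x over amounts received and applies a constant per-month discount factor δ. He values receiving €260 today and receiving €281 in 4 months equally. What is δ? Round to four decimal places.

δ ≈ 0.9808

Equating discounted utilities: u(260) = δ^4·u(281) ⇒ δ^4 = u(260)/u(281).
With u(x) = x: δ^4 = 260/281 = 0.92527.
Hence δ = (0.92527)^(1/4) = 0.980769.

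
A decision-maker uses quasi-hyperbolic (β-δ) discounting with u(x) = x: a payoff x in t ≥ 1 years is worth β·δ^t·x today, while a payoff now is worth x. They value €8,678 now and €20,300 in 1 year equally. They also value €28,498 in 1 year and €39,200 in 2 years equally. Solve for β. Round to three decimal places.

β ≈ 0.588

Both payoffs in the second observation are in the future, so β drops out: δ^1·28498 = δ^2·39200 ⇒ δ = 28498/39200 = 0.72699.
Now use the now-vs-future pair: 8678 = β·δ·20300 gives β = 8678/(0.72699·20300) ≈ 0.588.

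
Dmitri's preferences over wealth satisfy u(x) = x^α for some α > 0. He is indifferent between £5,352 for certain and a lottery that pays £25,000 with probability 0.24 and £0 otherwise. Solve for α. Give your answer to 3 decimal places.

α ≈ 0.926

EU(lottery) = 0.24·25000^α + 0.76·0 = 0.24·25000^α.
Indifference: 5352^α = 0.24·25000^α, so (5352/25000)^α = 0.24.
α = ln(0.24) / ln(5352/25000) = -1.427116/-1.541406 ≈ 0.926.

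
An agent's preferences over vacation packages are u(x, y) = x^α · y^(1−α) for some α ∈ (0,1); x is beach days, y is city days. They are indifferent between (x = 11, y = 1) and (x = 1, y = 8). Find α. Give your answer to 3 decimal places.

The Cobb–Douglas utilities coincide, so 11^α·1^(1−α) = 1^α·8^(1−α).
(11/1)^α = (8/1)^(1−α); take logs: α·ln(11/1) = (1−α)·ln(8/1), i.e. α·2.397895 = (1−α)·2.079442.
So α/(1−α) = (2.079442)/(2.397895) = 0.867195, and α = 0.867195/1.867195 ≈ 0.464.

α ≈ 0.464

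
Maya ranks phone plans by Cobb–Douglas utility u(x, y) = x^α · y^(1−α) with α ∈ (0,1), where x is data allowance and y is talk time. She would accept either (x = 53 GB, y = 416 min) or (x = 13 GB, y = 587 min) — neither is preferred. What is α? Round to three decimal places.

α ≈ 0.197

Indifference: 53^α · 416^(1−α) = 13^α · 587^(1−α).
Rearrange to (53/13)^α = (587/416)^(1−α) and take logs: α·1.405343 = (1−α)·0.344340.
Thus α·(1.749683) = 0.344340, so α = 0.344340/1.749683 ≈ 0.197.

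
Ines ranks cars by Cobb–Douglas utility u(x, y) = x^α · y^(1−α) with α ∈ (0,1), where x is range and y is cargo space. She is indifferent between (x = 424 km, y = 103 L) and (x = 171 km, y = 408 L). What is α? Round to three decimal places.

α ≈ 0.603

Indifference: 424^α · 103^(1−α) = 171^α · 408^(1−α).
Taking logs: α·ln 424 + (1−α)·ln 103 = α·ln 171 + (1−α)·ln 408, i.e. α·0.908070 = (1−α)·1.376538.
With A = 0.908070 and B = 1.376538: α·A = (1−α)·B, so α = B/(A+B) = 1.376538/2.284608 ≈ 0.603.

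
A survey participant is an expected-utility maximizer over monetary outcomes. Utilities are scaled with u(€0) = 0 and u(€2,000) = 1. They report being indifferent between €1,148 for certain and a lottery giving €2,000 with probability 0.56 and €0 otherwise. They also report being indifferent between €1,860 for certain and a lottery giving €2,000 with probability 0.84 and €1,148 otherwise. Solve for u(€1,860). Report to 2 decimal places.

The first gamble pins u(€1,148): it must equal 0.56·1 + 0.44·0 = 0.56.
Then u(€1,860) = 0.84·u(€2,000) + 0.16·u(€1,148) = 0.84·1.00 + 0.16·0.56 = 0.9296.

0.93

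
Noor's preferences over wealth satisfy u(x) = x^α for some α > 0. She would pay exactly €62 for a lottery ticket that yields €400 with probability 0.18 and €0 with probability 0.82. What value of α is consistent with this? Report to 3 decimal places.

α ≈ 0.920

EU(lottery) = 0.18·400^α + 0.82·0 = 0.18·400^α.
Equating: 62^α = 0.18·400^α, i.e. 0.1550^α = 0.18.
α = ln(0.18) / ln(62/400) = -1.714798/-1.864330 ≈ 0.920.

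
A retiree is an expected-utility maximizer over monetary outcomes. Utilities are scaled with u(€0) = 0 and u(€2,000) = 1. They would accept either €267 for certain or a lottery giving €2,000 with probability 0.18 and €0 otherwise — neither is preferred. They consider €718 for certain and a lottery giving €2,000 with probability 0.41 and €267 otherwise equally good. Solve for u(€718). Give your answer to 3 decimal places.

The first gamble pins u(€267): it must equal 0.18·1 + 0.82·0 = 0.18.
Then u(€718) = 0.41·u(€2,000) + 0.59·u(€267) = 0.41·1.00 + 0.59·0.18 = 0.5162.

0.516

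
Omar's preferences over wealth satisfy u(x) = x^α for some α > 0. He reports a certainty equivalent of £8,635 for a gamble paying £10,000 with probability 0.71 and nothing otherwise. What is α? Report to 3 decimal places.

Since u(0) = 0, the lottery's EU is 0.71·10000^α.
Equating: 8635^α = 0.71·10000^α, i.e. 0.8635^α = 0.71.
α = ln(0.71) / ln(8635/10000) = -0.342490/-0.146761 ≈ 2.334.

α ≈ 2.334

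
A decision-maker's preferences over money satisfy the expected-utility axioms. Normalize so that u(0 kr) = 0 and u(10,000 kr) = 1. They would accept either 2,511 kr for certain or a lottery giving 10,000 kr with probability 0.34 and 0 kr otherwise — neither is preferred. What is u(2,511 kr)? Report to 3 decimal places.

0.340

u(2,511 kr) equals the lottery's expected utility: 0.34·1 + 0.66·0 = 0.34.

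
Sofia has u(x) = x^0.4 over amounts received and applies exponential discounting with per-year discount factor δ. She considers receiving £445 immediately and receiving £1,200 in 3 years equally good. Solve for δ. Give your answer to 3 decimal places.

δ ≈ 0.876

Equating discounted utilities: u(445) = δ^3·u(1200) ⇒ δ^3 = u(445)/u(1200).
Since u(x) = x^0.4, δ^3 = (445/1200)^0.4 = 0.37083^0.4 = 0.67247.
Taking the cube root: δ = 0.67247^(1/3) ≈ 0.876.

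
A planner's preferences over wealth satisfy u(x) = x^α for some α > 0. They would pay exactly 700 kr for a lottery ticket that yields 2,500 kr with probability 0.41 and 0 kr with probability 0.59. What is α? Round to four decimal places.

α ≈ 0.7004

EU(lottery) = 0.41·2500^α + 0.59·0 = 0.41·2500^α.
Indifference: 700^α = 0.41·2500^α, so (700/2500)^α = 0.41.
Take logs: α = ln 0.41 / ln(700/2500) ≈ 0.700410.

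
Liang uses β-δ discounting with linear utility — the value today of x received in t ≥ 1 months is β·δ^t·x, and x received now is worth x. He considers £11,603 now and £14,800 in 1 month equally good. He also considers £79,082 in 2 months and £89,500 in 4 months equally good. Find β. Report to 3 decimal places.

β ≈ 0.834

Both payoffs in the second observation are in the future, so β drops out: δ^2·79082 = δ^4·89500 ⇒ δ^2 = 79082/89500 = 0.88360, so δ = 0.94000.
The first indifference: 11603 = β·δ·14800, so β = 11603/(δ·14800) = 11603/(0.94000·14800) ≈ 0.834.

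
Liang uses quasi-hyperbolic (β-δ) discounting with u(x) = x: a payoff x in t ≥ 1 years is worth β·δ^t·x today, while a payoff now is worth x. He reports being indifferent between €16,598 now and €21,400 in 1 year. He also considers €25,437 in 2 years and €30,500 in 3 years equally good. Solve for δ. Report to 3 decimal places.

From the later pair, β·δ^2·25437 = β·δ^3·30500; dividing through, δ = 25437/30500 = 0.83400.

δ ≈ 0.834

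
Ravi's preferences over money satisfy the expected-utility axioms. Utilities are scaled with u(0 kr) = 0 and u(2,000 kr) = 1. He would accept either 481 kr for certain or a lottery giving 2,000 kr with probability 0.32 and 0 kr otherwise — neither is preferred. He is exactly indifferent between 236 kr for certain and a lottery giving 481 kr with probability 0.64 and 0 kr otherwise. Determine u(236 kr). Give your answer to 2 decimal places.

From the first indifference, u(481 kr) = 0.32·u(2,000 kr) + 0.68·u(0 kr) = 0.32·1 + 0.68·0 = 0.32.
The second indifference gives u(236 kr) = 0.64·u(481 kr) + 0.36·u(0 kr) = 0.64·0.32 + 0.36·0.00 = 0.2048.

0.20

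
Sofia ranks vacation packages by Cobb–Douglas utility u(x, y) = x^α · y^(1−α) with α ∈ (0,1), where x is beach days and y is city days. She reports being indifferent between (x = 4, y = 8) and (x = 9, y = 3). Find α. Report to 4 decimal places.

Set the two utilities equal: 4^α·8^(1−α) = 9^α·3^(1−α).
(4/9)^α = (3/8)^(1−α); take logs: α·ln(4/9) = (1−α)·ln(3/8), i.e. α·-0.8109302 = (1−α)·-0.9808293.
Thus α·(-1.7917595) = -0.9808293, so α = -0.9808293/-1.7917595 ≈ 0.5474.

α ≈ 0.5474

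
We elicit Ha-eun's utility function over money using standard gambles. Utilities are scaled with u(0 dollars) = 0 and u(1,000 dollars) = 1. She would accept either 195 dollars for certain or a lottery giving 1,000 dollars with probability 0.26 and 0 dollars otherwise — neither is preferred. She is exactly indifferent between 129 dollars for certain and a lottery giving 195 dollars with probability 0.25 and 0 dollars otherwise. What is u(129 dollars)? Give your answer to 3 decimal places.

0.065

The first gamble pins u(195 dollars): it must equal 0.26·1 + 0.74·0 = 0.26.
Then u(129 dollars) = 0.25·u(195 dollars) + 0.75·u(0 dollars) = 0.25·0.26 + 0.75·0.00 = 0.0650.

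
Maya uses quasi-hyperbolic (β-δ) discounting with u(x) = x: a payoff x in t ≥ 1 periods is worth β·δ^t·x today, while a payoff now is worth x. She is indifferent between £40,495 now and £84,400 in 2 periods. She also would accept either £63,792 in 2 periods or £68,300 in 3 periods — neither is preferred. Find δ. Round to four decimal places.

δ ≈ 0.9340

Both payoffs in the second observation are in the future, so β drops out: δ^2·63792 = δ^3·68300 ⇒ δ = 63792/68300 = 0.93400.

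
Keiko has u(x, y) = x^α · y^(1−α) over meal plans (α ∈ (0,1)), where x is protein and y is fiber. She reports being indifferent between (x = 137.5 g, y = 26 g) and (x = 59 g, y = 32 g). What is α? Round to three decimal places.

α ≈ 0.197

Indifference: 137.5^α · 26^(1−α) = 59^α · 32^(1−α).
Rearrange to (137.5/59)^α = (32/26)^(1−α) and take logs: α·0.846086 = (1−α)·0.207639.
Thus α·(1.053725) = 0.207639, so α = 0.207639/1.053725 ≈ 0.197.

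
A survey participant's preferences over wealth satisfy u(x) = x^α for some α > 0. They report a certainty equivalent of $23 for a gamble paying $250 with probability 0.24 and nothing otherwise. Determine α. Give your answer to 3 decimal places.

The lottery's expected utility is 0.24·u(250) + 0.76·u(0) = 0.24·250^α (since u(0) = 0 for α > 0).
Setting u(23) equal to that: 23^α = 0.24·250^α ⇒ (23/250)^α = 0.24.
Take logs: α = ln 0.24 / ln(23/250) ≈ 0.59813.

α ≈ 0.598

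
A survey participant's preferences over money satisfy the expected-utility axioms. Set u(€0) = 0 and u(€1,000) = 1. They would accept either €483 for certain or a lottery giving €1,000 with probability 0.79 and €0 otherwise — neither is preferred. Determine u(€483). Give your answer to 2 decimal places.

0.79

u(€483) equals the lottery's expected utility: 0.79·1 + 0.21·0 = 0.79.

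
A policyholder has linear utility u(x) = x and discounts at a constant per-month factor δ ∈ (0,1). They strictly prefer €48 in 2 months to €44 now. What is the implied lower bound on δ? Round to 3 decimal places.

δ > 0.957

Comparing present values: 44 < δ^2·48.
Hence δ^2 > 44/48 = 0.91667, and x ↦ x^(1/2) is increasing on (0,∞).
δ > (44/48)^(1/2) ≈ 0.957.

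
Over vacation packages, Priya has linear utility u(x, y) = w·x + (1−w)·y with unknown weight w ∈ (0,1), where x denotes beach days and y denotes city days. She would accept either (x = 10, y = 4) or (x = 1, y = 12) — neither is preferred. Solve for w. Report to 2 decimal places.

w = 0.47

u(10,4) = u(1,12) means w·10 + (1−w)·4 = w·1 + (1−w)·12.
Rearranging, 9·w − 8·(1−w) = 0.
The marginal rate of substitution is 8/9, so w = 8/(9+8) = 0.47.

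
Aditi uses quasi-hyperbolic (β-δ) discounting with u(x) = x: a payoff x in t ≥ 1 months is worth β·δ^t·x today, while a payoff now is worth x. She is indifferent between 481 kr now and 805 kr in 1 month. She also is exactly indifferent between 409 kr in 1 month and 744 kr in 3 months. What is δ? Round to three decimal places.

δ ≈ 0.741

From the later pair, β·δ^1·409 = β·δ^3·744; dividing through, δ^2 = 409/744 = 0.54973, so δ = 0.74144.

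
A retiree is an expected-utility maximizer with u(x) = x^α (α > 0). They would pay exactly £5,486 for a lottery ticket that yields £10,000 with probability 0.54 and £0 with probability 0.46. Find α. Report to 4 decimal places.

α ≈ 1.0263

The lottery's expected utility is 0.54·u(10000) + 0.46·u(0) = 0.54·10000^α (since u(0) = 0 for α > 0).
Indifference: 5486^α = 0.54·10000^α, so (5486/10000)^α = 0.54.
α = ln(0.54) / ln(5486/10000) = -0.6161861/-0.6003857 ≈ 1.0263.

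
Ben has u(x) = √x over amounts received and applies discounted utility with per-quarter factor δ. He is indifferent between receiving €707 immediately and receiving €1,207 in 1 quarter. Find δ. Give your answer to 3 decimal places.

The payoff in 1 quarter is discounted by δ, so u(707) = δ·u(1207) and δ = u(707)/u(1207).
Since u(x) = √x, δ = √(707/1207) = 0.76534.

δ ≈ 0.765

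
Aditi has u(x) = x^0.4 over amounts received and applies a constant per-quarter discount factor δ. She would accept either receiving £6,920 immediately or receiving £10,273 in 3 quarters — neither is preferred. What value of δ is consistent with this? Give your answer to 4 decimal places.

δ ≈ 0.9487

Indifference means u(6920) = δ^3 · u(10273), so δ^3 = u(6920)/u(10273).
With u(x) = x^0.4: δ^3 = 6920^0.4/10273^0.4 = (6920/10273)^0.4 = 0.85381.
Taking the cube root: δ = 0.85381^(1/3) ≈ 0.9487.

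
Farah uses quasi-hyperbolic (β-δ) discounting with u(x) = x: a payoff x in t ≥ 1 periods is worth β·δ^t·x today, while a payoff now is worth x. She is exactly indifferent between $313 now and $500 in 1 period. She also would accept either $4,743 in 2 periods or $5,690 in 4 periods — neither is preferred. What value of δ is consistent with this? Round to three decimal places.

From the later pair, β·δ^2·4743 = β·δ^4·5690; dividing through, δ^2 = 4743/5690 = 0.83357, so δ = 0.91300.

δ ≈ 0.913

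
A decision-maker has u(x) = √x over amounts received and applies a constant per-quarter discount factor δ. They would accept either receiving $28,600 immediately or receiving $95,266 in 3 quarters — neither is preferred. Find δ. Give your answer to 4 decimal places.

δ ≈ 0.8183

Equating discounted utilities: u(28600) = δ^3·u(95266) ⇒ δ^3 = u(28600)/u(95266).
Since u(x) = √x, δ^3 = √(28600/95266) = 0.54792.
Taking the cube root: δ = 0.54792^(1/3) ≈ 0.8183.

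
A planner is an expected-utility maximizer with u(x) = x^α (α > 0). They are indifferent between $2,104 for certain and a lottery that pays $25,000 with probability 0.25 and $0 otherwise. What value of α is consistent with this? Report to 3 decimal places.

α ≈ 0.560

Since u(0) = 0, the lottery's EU is 0.25·25000^α.
Setting u(2104) equal to that: 2104^α = 0.25·25000^α ⇒ (2104/25000)^α = 0.25.
Taking logs: α·ln(2104/25000) = ln(0.25), so α = -1.386294 / -2.475036 ≈ 0.560.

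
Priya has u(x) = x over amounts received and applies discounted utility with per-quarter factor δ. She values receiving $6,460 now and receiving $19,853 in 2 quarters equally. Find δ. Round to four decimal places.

δ ≈ 0.5704

The payoff in 2 quarters is discounted by δ^2, so u(6460) = δ^2·u(19853) and δ^2 = u(6460)/u(19853).
With u(x) = x: δ^2 = 6460/19853 = 0.32539.
Hence δ = (0.32539)^(1/2) = 0.570431.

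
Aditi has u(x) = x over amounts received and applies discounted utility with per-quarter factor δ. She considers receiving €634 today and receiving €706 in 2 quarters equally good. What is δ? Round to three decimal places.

δ ≈ 0.948

Equating discounted utilities: u(634) = δ^2·u(706) ⇒ δ^2 = u(634)/u(706).
With u(x) = x: δ^2 = 634/706 = 0.89802.
So δ = 0.89802^(1/2) ≈ 0.948.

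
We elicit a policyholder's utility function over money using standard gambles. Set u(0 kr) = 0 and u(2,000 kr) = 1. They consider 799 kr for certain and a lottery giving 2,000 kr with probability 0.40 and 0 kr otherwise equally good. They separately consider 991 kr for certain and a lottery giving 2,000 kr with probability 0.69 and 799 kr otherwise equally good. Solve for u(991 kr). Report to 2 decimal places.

The first gamble pins u(799 kr): it must equal 0.40·1 + 0.60·0 = 0.40.
Chaining: u(991 kr) = 0.69·1.00 + 0.31·0.40 = 0.8140.

0.81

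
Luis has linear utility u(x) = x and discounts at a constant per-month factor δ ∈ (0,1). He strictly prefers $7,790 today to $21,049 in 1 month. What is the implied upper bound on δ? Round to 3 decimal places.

δ < 0.370

Comparing present values: 7790 > δ·21049.
Dividing through by 21049 gives δ < 0.37009.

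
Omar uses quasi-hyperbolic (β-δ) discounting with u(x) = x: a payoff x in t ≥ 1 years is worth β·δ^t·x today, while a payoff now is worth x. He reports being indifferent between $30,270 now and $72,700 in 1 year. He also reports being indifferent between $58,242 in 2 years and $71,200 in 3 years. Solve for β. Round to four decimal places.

From the later pair, β·δ^2·58242 = β·δ^3·71200; dividing through, δ = 58242/71200 = 0.81801.
Now use the now-vs-future pair: 30270 = β·δ·72700 gives β = 30270/(0.81801·72700) ≈ 0.5090.

β ≈ 0.5090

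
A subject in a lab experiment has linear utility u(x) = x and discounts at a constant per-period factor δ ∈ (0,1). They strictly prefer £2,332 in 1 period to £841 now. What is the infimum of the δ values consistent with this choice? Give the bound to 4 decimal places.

Comparing present values: 841 < δ·2332.
Dividing through by 2332 gives δ > 0.36063.

δ > 0.3606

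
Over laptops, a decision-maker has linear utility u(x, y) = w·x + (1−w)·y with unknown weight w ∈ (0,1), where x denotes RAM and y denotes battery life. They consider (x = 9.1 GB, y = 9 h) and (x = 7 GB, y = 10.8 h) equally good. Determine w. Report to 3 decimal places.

w = 0.462

Indifference: w·9.1 + (1−w)·9 = w·7 + (1−w)·10.8.
Collecting terms: w·2.1 = (1−w)·1.8.
The marginal rate of substitution is 1.8/2.1, so w = 1.8/(2.1+1.8) = 0.462.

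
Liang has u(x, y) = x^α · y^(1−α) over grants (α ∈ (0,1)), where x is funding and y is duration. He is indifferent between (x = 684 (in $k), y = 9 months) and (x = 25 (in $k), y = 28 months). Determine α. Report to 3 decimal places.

Indifference: 684^α · 9^(1−α) = 25^α · 28^(1−α).
(684/25)^α = (28/9)^(1−α); take logs: α·ln(684/25) = (1−α)·ln(28/9), i.e. α·3.309082 = (1−α)·1.134980.
With A = 3.309082 and B = 1.134980: α·A = (1−α)·B, so α = B/(A+B) = 1.134980/4.444062 ≈ 0.255.

α ≈ 0.255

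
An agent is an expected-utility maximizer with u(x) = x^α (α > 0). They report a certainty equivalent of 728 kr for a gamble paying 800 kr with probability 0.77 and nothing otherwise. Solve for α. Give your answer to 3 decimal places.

EU(lottery) = 0.77·800^α + 0.23·0 = 0.77·800^α.
Equating: 728^α = 0.77·800^α, i.e. 0.9100^α = 0.77.
α = ln(0.77) / ln(728/800) = -0.261365/-0.094311 ≈ 2.771.

α ≈ 2.771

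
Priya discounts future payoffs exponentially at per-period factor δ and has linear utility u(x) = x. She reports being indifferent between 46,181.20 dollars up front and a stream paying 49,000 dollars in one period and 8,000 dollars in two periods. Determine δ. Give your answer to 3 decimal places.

δ ≈ 0.830

Equating present values: 46181.20 = 49000δ + 8000δ².
So 8000δ² + 49000δ − 46181.20 = 0.
δ = (−49000 + √(49000² + 4·8000·46181.20)) / (2·8000) = (−49000 + √3878798400.00) / 16000 ≈ 0.830.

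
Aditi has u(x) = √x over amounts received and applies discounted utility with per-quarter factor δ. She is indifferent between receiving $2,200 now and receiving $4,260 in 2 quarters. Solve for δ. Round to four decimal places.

δ ≈ 0.8477

The payoff in 2 quarters is discounted by δ^2, so u(2200) = δ^2·u(4260) and δ^2 = u(2200)/u(4260).
Since u(x) = √x, δ^2 = √(2200/4260) = 0.71863.
Hence δ = (0.71863)^(1/2) = 0.847722.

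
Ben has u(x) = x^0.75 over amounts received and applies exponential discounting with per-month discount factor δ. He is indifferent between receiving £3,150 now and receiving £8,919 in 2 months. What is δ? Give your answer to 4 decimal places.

Indifference means u(3150) = δ^2 · u(8919), so δ^2 = u(3150)/u(8919).
Since u(x) = x^0.75, δ^2 = (3150/8919)^0.75 = 0.35318^0.75 = 0.45814.
So δ = 0.45814^(1/2) ≈ 0.6769.

δ ≈ 0.6769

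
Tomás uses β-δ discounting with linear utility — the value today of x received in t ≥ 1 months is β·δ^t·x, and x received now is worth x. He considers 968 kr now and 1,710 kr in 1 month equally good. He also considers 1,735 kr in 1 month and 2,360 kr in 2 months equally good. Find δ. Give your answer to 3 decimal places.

The second indifference involves only future payoffs, so β cancels: β·δ^1·1735 = β·δ^2·2360, giving δ = 1735/2360 = 0.73517.

δ ≈ 0.735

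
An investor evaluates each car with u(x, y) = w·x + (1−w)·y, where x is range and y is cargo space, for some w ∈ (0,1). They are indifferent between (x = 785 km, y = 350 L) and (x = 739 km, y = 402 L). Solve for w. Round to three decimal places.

w = 0.531

Indifference: w·785 + (1−w)·350 = w·739 + (1−w)·402.
w·(785−739) = (1−w)·(402−350), i.e. w·46 = (1−w)·52.
So w/(1−w) = 52/46 = 1.1304, giving w = 52/(46+52) = 0.531.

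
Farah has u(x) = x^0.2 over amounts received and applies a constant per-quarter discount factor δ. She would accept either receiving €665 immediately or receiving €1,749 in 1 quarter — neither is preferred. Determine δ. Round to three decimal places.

Equating discounted utilities: u(665) = δ·u(1749) ⇒ δ = u(665)/u(1749).
With u(x) = x^0.2: δ = 665^0.2/1749^0.2 = (665/1749)^0.2 = 0.82415.

δ ≈ 0.824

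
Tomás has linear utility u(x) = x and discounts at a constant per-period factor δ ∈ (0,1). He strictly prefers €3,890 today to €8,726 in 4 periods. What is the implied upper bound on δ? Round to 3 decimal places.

δ < 0.817

Comparing present values: 3890 > δ^4·8726.
Hence δ^4 < 3890/8726 = 0.44579, and x ↦ x^(1/4) is increasing on (0,∞).
δ < 0.44579^(1/4) = 0.817.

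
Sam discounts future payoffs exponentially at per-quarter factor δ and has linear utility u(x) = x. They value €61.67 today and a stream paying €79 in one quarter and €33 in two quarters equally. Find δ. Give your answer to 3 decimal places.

Present value of the stream is 79·δ + 33·δ². Indifference gives 79δ + 33δ² = 61.67.
That is, 33δ² + 79δ − 61.67 = 0, a quadratic in δ.
δ = (−79 + √(79² + 4·33·61.67)) / (2·33) = (−79 + √14381.44) / 66 ≈ 0.620.

δ ≈ 0.620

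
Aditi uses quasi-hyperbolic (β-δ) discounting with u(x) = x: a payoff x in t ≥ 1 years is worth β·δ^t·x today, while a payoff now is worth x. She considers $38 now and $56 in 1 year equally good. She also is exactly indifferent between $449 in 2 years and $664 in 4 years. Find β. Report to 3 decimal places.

β ≈ 0.825

The second indifference involves only future payoffs, so β cancels: β·δ^2·449 = β·δ^4·664, giving δ^2 = 449/664 = 0.67620, so δ = 0.82232.
Substituting δ into 38 = β·δ·56: β = 38/(46.050) ≈ 0.825.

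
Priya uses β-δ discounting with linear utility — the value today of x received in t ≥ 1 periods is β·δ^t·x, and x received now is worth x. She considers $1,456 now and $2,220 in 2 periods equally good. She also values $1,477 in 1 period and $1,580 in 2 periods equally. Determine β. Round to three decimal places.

Both payoffs in the second observation are in the future, so β drops out: δ^1·1477 = δ^2·1580 ⇒ δ = 1477/1580 = 0.93481.
Now use the now-vs-future pair: 1456 = β·δ^2·2220 gives β = 1456/(0.87387·2220) ≈ 0.751.

β ≈ 0.751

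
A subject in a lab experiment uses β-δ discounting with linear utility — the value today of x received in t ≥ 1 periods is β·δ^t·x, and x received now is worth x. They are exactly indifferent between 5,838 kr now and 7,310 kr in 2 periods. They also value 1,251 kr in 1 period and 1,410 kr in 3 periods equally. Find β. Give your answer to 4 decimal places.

Both payoffs in the second observation are in the future, so β drops out: δ^1·1251 = δ^3·1410 ⇒ δ^2 = 1251/1410 = 0.88723, so δ = 0.94193.
Now use the now-vs-future pair: 5838 = β·δ^2·7310 gives β = 5838/(0.88723·7310) ≈ 0.9001.

β ≈ 0.9001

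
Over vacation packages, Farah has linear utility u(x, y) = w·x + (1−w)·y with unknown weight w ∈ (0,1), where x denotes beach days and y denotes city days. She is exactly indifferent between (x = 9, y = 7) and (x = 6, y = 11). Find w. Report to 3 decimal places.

Indifference: w·9 + (1−w)·7 = w·6 + (1−w)·11.
w·(9−6) = (1−w)·(11−7), i.e. w·3 = (1−w)·4.
Hence w = 4/(3+4) = 4/7 = 0.571.

w = 0.571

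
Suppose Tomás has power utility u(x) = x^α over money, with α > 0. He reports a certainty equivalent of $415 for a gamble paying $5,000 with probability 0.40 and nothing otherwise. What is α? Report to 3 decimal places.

The lottery's expected utility is 0.40·u(5000) + 0.60·u(0) = 0.40·5000^α (since u(0) = 0 for α > 0).
Setting u(415) equal to that: 415^α = 0.40·5000^α ⇒ (415/5000)^α = 0.40.
α = ln(0.40) / ln(415/5000) = -0.916291/-2.488915 ≈ 0.368.

α ≈ 0.368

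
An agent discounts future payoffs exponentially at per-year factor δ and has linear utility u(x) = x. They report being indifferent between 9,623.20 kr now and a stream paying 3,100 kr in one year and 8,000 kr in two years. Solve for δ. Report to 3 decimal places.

Present value of the stream is 3100·δ + 8000·δ². Indifference gives 3100δ + 8000δ² = 9623.20.
That is, 8000δ² + 3100δ − 9623.20 = 0, a quadratic in δ.
δ = (−3100 + √(3100² + 4·8000·9623.20)) / (2·8000) = (−3100 + √317552400.00) / 16000 ≈ 0.920.

δ ≈ 0.920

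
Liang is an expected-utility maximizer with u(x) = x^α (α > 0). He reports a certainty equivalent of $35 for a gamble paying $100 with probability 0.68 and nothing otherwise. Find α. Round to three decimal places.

α ≈ 0.367

The lottery's expected utility is 0.68·u(100) + 0.32·u(0) = 0.68·100^α (since u(0) = 0 for α > 0).
Equating: 35^α = 0.68·100^α, i.e. 0.3500^α = 0.68.
Take logs: α = ln 0.68 / ln(35/100) ≈ 0.36736.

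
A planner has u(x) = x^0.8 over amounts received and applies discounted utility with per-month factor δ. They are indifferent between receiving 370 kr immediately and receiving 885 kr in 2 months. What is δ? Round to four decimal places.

Equating discounted utilities: u(370) = δ^2·u(885) ⇒ δ^2 = u(370)/u(885).
Since u(x) = x^0.8, δ^2 = (370/885)^0.8 = 0.41808^0.8 = 0.49774.
Taking the square root: δ = 0.49774^(1/2) ≈ 0.7055.

δ ≈ 0.7055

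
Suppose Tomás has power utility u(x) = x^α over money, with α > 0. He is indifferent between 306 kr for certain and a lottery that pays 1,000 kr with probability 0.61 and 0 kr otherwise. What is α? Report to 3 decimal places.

EU(lottery) = 0.61·1000^α + 0.39·0 = 0.61·1000^α.
Setting u(306) equal to that: 306^α = 0.61·1000^α ⇒ (306/1000)^α = 0.61.
Taking logs: α·ln(306/1000) = ln(0.61), so α = -0.494296 / -1.184170 ≈ 0.417.

α ≈ 0.417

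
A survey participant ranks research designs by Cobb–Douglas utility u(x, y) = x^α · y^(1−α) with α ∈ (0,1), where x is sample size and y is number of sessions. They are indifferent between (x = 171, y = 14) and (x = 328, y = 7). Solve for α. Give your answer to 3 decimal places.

The Cobb–Douglas utilities coincide, so 171^α·14^(1−α) = 328^α·7^(1−α).
Taking logs: α·ln 171 + (1−α)·ln 14 = α·ln 328 + (1−α)·ln 7, i.e. α·-0.651350 = (1−α)·-0.693147.
So α/(1−α) = (-0.693147)/(-0.651350) = 1.064170, and α = 1.064170/2.064170 ≈ 0.516.

α ≈ 0.516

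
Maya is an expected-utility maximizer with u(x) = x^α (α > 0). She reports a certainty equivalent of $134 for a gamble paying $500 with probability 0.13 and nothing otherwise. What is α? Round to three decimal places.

EU(lottery) = 0.13·500^α + 0.87·0 = 0.13·500^α.
Equating: 134^α = 0.13·500^α, i.e. 0.2680^α = 0.13.
Take logs: α = ln 0.13 / ln(134/500) ≈ 1.54942.

α ≈ 1.549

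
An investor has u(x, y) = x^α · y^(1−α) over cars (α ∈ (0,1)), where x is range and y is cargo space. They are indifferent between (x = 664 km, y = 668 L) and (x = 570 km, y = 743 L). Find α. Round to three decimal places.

α ≈ 0.411

Set the two utilities equal: 664^α·668^(1−α) = 570^α·743^(1−α).
Taking logs: α·ln 664 + (1−α)·ln 668 = α·ln 570 + (1−α)·ln 743, i.e. α·0.152646 = (1−α)·0.106408.
So α/(1−α) = (0.106408)/(0.152646) = 0.697090, and α = 0.697090/1.697090 ≈ 0.411.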